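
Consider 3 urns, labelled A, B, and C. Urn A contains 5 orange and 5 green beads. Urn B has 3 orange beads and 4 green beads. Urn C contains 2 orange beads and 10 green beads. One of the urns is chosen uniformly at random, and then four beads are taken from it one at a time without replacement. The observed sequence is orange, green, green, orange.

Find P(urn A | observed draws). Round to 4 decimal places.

Under each hypothesis, the probability of the observed sequence is: P(data | urn A) = (5/10)(5/9)(4/8)(4/7) = 0.079365; P(data | urn B) = (3/7)(4/6)(3/5)(2/4) = 0.085714; P(data | urn C) = (2/12)(10/11)(9/10)(1/9) = 0.015152.
Multiplying each by its prior: 1/3 · 0.079365 = 0.026455, 1/3 · 0.085714 = 0.028571, 1/3 · 0.015152 = 0.0050505; these sum to 0.060077.
Hence P(urn A | data) = (0.026455) / (0.060077) = 0.44035.

0.4404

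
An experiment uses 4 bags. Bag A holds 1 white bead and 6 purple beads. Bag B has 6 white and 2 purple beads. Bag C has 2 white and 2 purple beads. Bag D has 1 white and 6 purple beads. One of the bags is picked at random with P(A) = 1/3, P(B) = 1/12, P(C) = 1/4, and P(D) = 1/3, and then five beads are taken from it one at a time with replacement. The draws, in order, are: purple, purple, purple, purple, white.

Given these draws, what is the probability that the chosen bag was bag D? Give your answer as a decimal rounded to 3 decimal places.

The likelihood of the observed sequence under each hypothesis: P(data | bag A) = (6/7)(6/7)(6/7)(6/7)(1/7) = 0.077111; P(data | bag B) = (2/8)(2/8)(2/8)(2/8)(6/8) = 0.0029297; P(data | bag C) = (2/4)(2/4)(2/4)(2/4)(2/4) = 0.03125; P(data | bag D) = (6/7)(6/7)(6/7)(6/7)(1/7) = 0.077111.
Weighting by the prior gives 1/3 · 0.077111 = 0.025704, 1/12 · 0.0029297 = 0.00024414, 1/4 · 0.03125 = 0.0078125, 1/3 · 0.077111 = 0.025704; with total 0.059464.
By Bayes' rule, P(bag D | data) = (0.025704) / (0.059464) = 0.43226.

0.432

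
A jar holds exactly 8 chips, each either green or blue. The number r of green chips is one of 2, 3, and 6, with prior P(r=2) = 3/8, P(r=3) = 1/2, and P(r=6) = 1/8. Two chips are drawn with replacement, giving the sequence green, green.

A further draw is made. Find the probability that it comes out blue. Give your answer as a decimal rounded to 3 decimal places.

For each hypothesis, P(data | H) works out to: P(data | r = 2) = (2/8)(2/8) = 1/16; P(data | r = 3) = (3/8)(3/8) = 9/64; P(data | r = 6) = (6/8)(6/8) = 9/16.
Multiplying each by its prior: 3/8 · 1/16 = 3/128, 1/2 · 9/64 = 9/128, 1/8 · 9/16 = 9/128; summing to 21/128.
The posterior is then P(r = 2 | data) = 1/7, P(r = 3 | data) = 3/7, P(r = 6 | data) = 3/7.
The predictive probability is P(blue next | data) = (3/4)(1/7) + (5/8)(3/7) + (1/4)(3/7) = 27/56.

0.482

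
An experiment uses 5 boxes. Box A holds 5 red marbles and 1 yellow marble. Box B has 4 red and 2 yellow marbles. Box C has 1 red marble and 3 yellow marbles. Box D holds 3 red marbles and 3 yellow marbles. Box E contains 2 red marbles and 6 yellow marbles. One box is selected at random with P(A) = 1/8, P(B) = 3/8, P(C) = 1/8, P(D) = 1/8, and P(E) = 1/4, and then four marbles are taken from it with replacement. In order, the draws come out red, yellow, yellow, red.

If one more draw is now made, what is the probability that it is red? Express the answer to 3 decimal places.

For each hypothesis, P(data | H) works out to: P(data | box A) = (5/6)(1/6)(1/6)(5/6) = 0.01929; P(data | box B) = (4/6)(2/6)(2/6)(4/6) = 0.049383; P(data | box C) = (1/4)(3/4)(3/4)(1/4) = 0.035156; P(data | box D) = (3/6)(3/6)(3/6)(3/6) = 0.0625; P(data | box E) = (2/8)(6/8)(6/8)(2/8) = 0.035156.
The prior-weighted likelihoods are 1/8 · 0.01929 = 0.0024113, 3/8 · 0.049383 = 0.018519, 1/8 · 0.035156 = 0.0043945, 1/8 · 0.0625 = 0.0078125, 1/4 · 0.035156 = 0.0087891; these sum to 0.041926.
Dividing through by the total gives posterior P(box A | data) = 0.057513, P(box B | data) = 0.4417, P(box C | data) = 0.10482, P(box D | data) = 0.18634, P(box E | data) = 0.20963.
So P(red next | data) = Σ P(red next | H) P(H | data) = (5/6)(0.057513) + (2/3)(0.4417) + (1/4)(0.10482) + (1/2)(0.18634) + (1/4)(0.20963) = 0.51417.

0.514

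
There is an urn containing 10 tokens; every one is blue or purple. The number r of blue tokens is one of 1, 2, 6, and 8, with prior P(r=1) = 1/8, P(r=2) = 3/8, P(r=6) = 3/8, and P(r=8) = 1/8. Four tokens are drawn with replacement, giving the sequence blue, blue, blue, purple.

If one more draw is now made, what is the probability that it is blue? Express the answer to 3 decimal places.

0.632

For each hypothesis, P(data | H) works out to: P(data | r = 1) = (1/10)(1/10)(1/10)(9/10) = 0.0009; P(data | r = 2) = (2/10)(2/10)(2/10)(8/10) = 0.0064; P(data | r = 6) = (6/10)(6/10)(6/10)(4/10) = 0.0864; P(data | r = 8) = (8/10)(8/10)(8/10)(2/10) = 0.1024.
Weighting by the prior gives 1/8 · 0.0009 = 0.0001125, 3/8 · 0.0064 = 0.0024, 3/8 · 0.0864 = 0.0324, 1/8 · 0.1024 = 0.0128; these sum to 0.047712.
Dividing through by the total gives posterior P(r = 1 | data) = 0.0023579, P(r = 2 | data) = 0.050301, P(r = 6 | data) = 0.67907, P(r = 8 | data) = 0.26827.
Averaging over the posterior, P(blue next | data) = (1/10)(0.0023579) + (1/5)(0.050301) + (3/5)(0.67907) + (4/5)(0.26827) = 0.63236.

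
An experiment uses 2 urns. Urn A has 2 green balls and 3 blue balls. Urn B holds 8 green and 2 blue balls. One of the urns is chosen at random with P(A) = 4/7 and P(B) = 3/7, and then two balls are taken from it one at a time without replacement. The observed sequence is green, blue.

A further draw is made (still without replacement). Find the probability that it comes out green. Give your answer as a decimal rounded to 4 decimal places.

Under each hypothesis, the probability of the observed sequence is: P(data | urn A) = (2/5)(3/4) = 3/10; P(data | urn B) = (8/10)(2/9) = 8/45.
Weighting by the prior gives 4/7 · 3/10 = 6/35, 3/7 · 8/45 = 8/105; these sum to 26/105.
Normalising, the posterior is P(urn A | data) = 9/13, P(urn B | data) = 4/13.
Averaging over the posterior, P(green next | data) = (1/3)(9/13) + (7/8)(4/13) = 1/2.

0.5000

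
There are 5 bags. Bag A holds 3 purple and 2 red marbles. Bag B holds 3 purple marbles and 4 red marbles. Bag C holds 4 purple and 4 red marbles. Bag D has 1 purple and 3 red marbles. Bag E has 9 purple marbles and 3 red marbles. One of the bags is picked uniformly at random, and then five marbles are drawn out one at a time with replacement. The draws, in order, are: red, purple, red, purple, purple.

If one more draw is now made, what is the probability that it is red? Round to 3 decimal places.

Under each hypothesis, the probability of the observed sequence is: P(data | bag A) = (2/5)(3/5)(2/5)(3/5)(3/5) = 0.03456; P(data | bag B) = (4/7)(3/7)(4/7)(3/7)(3/7) = 0.025704; P(data | bag C) = (4/8)(4/8)(4/8)(4/8)(4/8) = 0.03125; P(data | bag D) = (3/4)(1/4)(3/4)(1/4)(1/4) = 0.0087891; P(data | bag E) = (3/12)(9/12)(3/12)(9/12)(9/12) = 0.026367.
The prior-weighted likelihoods are 1/5 · 0.03456 = 0.006912, 1/5 · 0.025704 = 0.0051407, 1/5 · 0.03125 = 0.00625, 1/5 · 0.0087891 = 0.0017578, 1/5 · 0.026367 = 0.0052734; with total 0.025334.
Normalising, the posterior is P(bag A | data) = 0.27284, P(bag B | data) = 0.20292, P(bag C | data) = 0.2467, P(bag D | data) = 0.069386, P(bag E | data) = 0.20816.
Averaging over the posterior, P(red next | data) = (2/5)(0.27284) + (4/7)(0.20292) + (1/2)(0.2467) + (3/4)(0.069386) + (1/4)(0.20816) = 0.45252.

0.453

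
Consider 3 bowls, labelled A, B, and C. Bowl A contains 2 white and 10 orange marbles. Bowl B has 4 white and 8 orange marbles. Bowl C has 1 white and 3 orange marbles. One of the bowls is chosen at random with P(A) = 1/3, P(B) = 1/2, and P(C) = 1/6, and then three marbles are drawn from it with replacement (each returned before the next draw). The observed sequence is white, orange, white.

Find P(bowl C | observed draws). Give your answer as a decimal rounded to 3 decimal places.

0.149

Compute the likelihood of the observed sequence for each case: P(data | bowl A) = (2/12)(10/12)(2/12) = 0.023148; P(data | bowl B) = (4/12)(8/12)(4/12) = 0.074074; P(data | bowl C) = (1/4)(3/4)(1/4) = 0.046875.
Weighting by the prior gives 1/3 · 0.023148 = 0.007716, 1/2 · 0.074074 = 0.037037, 1/6 · 0.046875 = 0.0078125; summing to 0.052566.
By Bayes' rule, P(bowl C | data) = (0.0078125) / (0.052566) = 0.14862.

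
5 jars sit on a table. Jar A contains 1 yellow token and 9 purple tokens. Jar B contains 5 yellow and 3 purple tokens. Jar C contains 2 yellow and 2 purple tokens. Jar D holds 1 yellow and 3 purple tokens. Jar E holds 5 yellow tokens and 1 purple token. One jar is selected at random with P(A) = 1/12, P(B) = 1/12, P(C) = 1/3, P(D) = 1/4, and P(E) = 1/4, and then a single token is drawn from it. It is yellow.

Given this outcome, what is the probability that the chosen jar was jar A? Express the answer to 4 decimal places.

0.0167

Under each hypothesis, the probability of this draw is: P(data | jar A) = (1/10) = 1/10; P(data | jar B) = (5/8) = 5/8; P(data | jar C) = (2/4) = 1/2; P(data | jar D) = (1/4) = 1/4; P(data | jar E) = (5/6) = 5/6.
Weighting by the prior gives 1/12 · 1/10 = 1/120, 1/12 · 5/8 = 5/96, 1/3 · 1/2 = 1/6, 1/4 · 1/4 = 1/16, 1/4 · 5/6 = 5/24; these sum to 239/480.
So P(jar A | data) = (1/120) / (239/480) = 4/239.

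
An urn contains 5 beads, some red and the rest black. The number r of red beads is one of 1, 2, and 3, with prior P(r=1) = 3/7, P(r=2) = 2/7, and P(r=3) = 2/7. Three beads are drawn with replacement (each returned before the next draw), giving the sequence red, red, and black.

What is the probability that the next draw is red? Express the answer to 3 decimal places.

0.467

Compute the likelihood of the observed sequence for each case: P(data | r = 1) = (1/5)(1/5)(4/5) = 4/125; P(data | r = 2) = (2/5)(2/5)(3/5) = 12/125; P(data | r = 3) = (3/5)(3/5)(2/5) = 18/125.
Weighting by the prior gives 3/7 · 4/125 = 12/875, 2/7 · 12/125 = 24/875, 2/7 · 18/125 = 36/875; with total 72/875.
The posterior is then P(r = 1 | data) = 1/6, P(r = 2 | data) = 1/3, P(r = 3 | data) = 1/2.
Averaging over the posterior, P(red next | data) = (1/5)(1/6) + (2/5)(1/3) + (3/5)(1/2) = 7/15.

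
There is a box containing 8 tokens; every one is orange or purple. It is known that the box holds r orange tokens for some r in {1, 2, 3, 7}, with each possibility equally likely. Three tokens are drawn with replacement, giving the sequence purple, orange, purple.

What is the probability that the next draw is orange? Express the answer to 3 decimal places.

Under each hypothesis, the probability of the observed sequence is: P(data | r = 1) = (7/8)(1/8)(7/8) = 0.095703; P(data | r = 2) = (6/8)(2/8)(6/8) = 0.14062; P(data | r = 3) = (5/8)(3/8)(5/8) = 0.14648; P(data | r = 7) = (1/8)(7/8)(1/8) = 0.013672.
The prior-weighted likelihoods are 1/4 · 0.095703 = 0.023926, 1/4 · 0.14062 = 0.035156, 1/4 · 0.14648 = 0.036621, 1/4 · 0.013672 = 0.003418; with total 0.099121.
The posterior is then P(r = 1 | data) = 0.24138, P(r = 2 | data) = 0.35468, P(r = 3 | data) = 0.36946, P(r = 7 | data) = 0.034483.
Averaging over the posterior, P(orange next | data) = (1/8)(0.24138) + (1/4)(0.35468) + (3/8)(0.36946) + (7/8)(0.034483) = 0.28756.

0.288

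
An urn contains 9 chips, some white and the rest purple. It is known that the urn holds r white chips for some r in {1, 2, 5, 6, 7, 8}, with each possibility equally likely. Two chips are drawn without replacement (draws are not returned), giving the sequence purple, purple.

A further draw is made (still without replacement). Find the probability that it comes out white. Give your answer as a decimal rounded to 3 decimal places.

0.303

For each hypothesis, P(data | H) works out to: P(data | r = 1) = (8/9)(7/8) = 7/9; P(data | r = 2) = (7/9)(6/8) = 7/12; P(data | r = 5) = (4/9)(3/8) = 1/6; P(data | r = 6) = (3/9)(2/8) = 1/12; P(data | r = 7) = (2/9)(1/8) = 1/36; P(data | r = 8) = (1/9)(0/8) = 0.
Weighting by the prior gives 1/6 · 7/9 = 7/54, 1/6 · 7/12 = 7/72, 1/6 · 1/6 = 1/36, 1/6 · 1/12 = 1/72, 1/6 · 1/36 = 1/216, 1/6 · 0 = 0; these sum to 59/216.
The posterior is then P(r = 1 | data) = 28/59, P(r = 2 | data) = 21/59, P(r = 5 | data) = 6/59, P(r = 6 | data) = 3/59, P(r = 7 | data) = 1/59, P(r = 8 | data) = 0.
The predictive probability is P(white next | data) = (1/7)(28/59) + (2/7)(21/59) + (5/7)(6/59) + (6/7)(3/59) + (1)(1/59) = 125/413.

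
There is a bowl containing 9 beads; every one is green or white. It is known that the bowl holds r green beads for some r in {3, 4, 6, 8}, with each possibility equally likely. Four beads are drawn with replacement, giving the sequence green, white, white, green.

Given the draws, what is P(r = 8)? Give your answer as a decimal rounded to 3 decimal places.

The likelihood of the observed sequence under each hypothesis: P(data | r = 3) = (3/9)(6/9)(6/9)(3/9) = 0.049383; P(data | r = 4) = (4/9)(5/9)(5/9)(4/9) = 0.060966; P(data | r = 6) = (6/9)(3/9)(3/9)(6/9) = 0.049383; P(data | r = 8) = (8/9)(1/9)(1/9)(8/9) = 0.0097546.
The prior-weighted likelihoods are 1/4 · 0.049383 = 0.012346, 1/4 · 0.060966 = 0.015242, 1/4 · 0.049383 = 0.012346, 1/4 · 0.0097546 = 0.0024387; summing to 0.042372.
Hence P(r = 8 | data) = (0.0024387) / (0.042372) = 0.057554.

0.058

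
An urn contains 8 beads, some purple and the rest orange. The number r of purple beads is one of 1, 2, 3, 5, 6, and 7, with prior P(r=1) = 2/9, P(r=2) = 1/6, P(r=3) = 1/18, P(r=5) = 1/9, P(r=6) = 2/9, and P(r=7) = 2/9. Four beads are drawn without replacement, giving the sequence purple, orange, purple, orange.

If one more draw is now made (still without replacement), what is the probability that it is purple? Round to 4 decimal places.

0.5769

For each hypothesis, P(data | H) works out to: P(data | r = 1) = (1/8)(7/7)(0/6) = 0; P(data | r = 2) = (2/8)(6/7)(1/6)(5/5) = 1/28; P(data | r = 3) = (3/8)(5/7)(2/6)(4/5) = 1/14; P(data | r = 5) = (5/8)(3/7)(4/6)(2/5) = 1/14; P(data | r = 6) = (6/8)(2/7)(5/6)(1/5) = 1/28; P(data | r = 7) = (7/8)(1/7)(6/6)(0/5) = 0.
Weighting by the prior gives 2/9 · 0 = 0, 1/6 · 1/28 = 1/168, 1/18 · 1/14 = 1/252, 1/9 · 1/14 = 1/126, 2/9 · 1/28 = 1/126, 2/9 · 0 = 0; these sum to 13/504.
Normalising, the posterior is P(r = 1 | data) = 0, P(r = 2 | data) = 3/13, P(r = 3 | data) = 2/13, P(r = 5 | data) = 4/13, P(r = 6 | data) = 4/13, P(r = 7 | data) = 0.
So P(purple next | data) = Σ P(purple next | H) P(H | data) = (0)(3/13) + (1/4)(2/13) + (3/4)(4/13) + (1)(4/13) = 15/26.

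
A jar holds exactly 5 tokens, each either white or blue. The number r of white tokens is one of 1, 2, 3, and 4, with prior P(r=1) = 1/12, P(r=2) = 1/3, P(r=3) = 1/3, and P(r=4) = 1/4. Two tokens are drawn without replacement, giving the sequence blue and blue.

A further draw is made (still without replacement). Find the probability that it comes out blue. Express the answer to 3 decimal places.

0.364

Under each hypothesis, the probability of the observed sequence is: P(data | r = 1) = (4/5)(3/4) = 3/5; P(data | r = 2) = (3/5)(2/4) = 3/10; P(data | r = 3) = (2/5)(1/4) = 1/10; P(data | r = 4) = (1/5)(0/4) = 0.
The prior-weighted likelihoods are 1/12 · 3/5 = 1/20, 1/3 · 3/10 = 1/10, 1/3 · 1/10 = 1/30, 1/4 · 0 = 0; with total 11/60.
The posterior is then P(r = 1 | data) = 3/11, P(r = 2 | data) = 6/11, P(r = 3 | data) = 2/11, P(r = 4 | data) = 0.
The predictive probability is P(blue next | data) = (2/3)(3/11) + (1/3)(6/11) + (0)(2/11) = 4/11.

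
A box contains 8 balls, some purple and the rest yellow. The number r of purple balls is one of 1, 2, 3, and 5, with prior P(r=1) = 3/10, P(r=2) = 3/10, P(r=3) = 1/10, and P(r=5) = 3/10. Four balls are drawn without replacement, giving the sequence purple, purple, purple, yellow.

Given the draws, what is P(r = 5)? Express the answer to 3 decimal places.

0.947

The likelihood of the observed sequence under each hypothesis: P(data | r = 1) = (1/8)(0/7) = 0; P(data | r = 2) = (2/8)(1/7)(0/6) = 0; P(data | r = 3) = (3/8)(2/7)(1/6)(5/5) = 1/56; P(data | r = 5) = (5/8)(4/7)(3/6)(3/5) = 3/28.
The prior-weighted likelihoods are 3/10 · 0 = 0, 3/10 · 0 = 0, 1/10 · 1/56 = 1/560, 3/10 · 3/28 = 9/280; summing to 19/560.
Therefore the posterior P(r = 5 | data) = (9/280) / (19/560) = 18/19.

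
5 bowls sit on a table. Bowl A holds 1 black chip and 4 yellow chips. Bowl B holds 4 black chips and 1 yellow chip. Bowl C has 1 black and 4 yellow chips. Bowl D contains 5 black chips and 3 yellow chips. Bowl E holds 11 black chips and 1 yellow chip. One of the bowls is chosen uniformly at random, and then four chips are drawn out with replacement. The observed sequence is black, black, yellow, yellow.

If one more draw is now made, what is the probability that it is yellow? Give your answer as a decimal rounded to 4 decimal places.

For each hypothesis, P(data | H) works out to: P(data | bowl A) = (1/5)(1/5)(4/5)(4/5) = 0.0256; P(data | bowl B) = (4/5)(4/5)(1/5)(1/5) = 0.0256; P(data | bowl C) = (1/5)(1/5)(4/5)(4/5) = 0.0256; P(data | bowl D) = (5/8)(5/8)(3/8)(3/8) = 0.054932; P(data | bowl E) = (11/12)(11/12)(1/12)(1/12) = 0.0058353.
The prior-weighted likelihoods are 1/5 · 0.0256 = 0.00512, 1/5 · 0.0256 = 0.00512, 1/5 · 0.0256 = 0.00512, 1/5 · 0.054932 = 0.010986, 1/5 · 0.0058353 = 0.0011671; summing to 0.027513.
The posterior is then P(bowl A | data) = 0.18609, P(bowl B | data) = 0.18609, P(bowl C | data) = 0.18609, P(bowl D | data) = 0.39931, P(bowl E | data) = 0.042418.
Averaging over the posterior, P(yellow next | data) = (4/5)(0.18609) + (1/5)(0.18609) + (4/5)(0.18609) + (3/8)(0.39931) + (1/12)(0.042418) = 0.48824.

0.4882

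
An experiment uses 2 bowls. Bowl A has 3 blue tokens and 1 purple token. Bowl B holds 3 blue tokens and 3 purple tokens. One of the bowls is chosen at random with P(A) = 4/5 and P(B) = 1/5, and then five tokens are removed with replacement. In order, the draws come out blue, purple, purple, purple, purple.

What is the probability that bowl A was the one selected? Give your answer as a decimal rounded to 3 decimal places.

0.273

Compute the likelihood of the observed sequence for each case: P(data | bowl A) = (3/4)(1/4)(1/4)(1/4)(1/4) = 0.0029297; P(data | bowl B) = (3/6)(3/6)(3/6)(3/6)(3/6) = 0.03125.
Multiplying each by its prior: 4/5 · 0.0029297 = 0.0023437, 1/5 · 0.03125 = 0.00625; summing to 0.0085938.
By Bayes' rule, P(bowl A | data) = (0.0023437) / (0.0085938) = 0.27273.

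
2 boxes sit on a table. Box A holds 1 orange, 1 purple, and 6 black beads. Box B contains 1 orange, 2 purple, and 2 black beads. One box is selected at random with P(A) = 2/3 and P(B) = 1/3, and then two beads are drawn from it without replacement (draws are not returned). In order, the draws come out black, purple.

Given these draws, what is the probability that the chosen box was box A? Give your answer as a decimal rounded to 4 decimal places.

The likelihood of the observed sequence under each hypothesis: P(data | box A) = (6/8)(1/7) = 3/28; P(data | box B) = (2/5)(2/4) = 1/5.
Multiplying each by its prior: 2/3 · 3/28 = 1/14, 1/3 · 1/5 = 1/15; summing to 29/210.
Hence P(box A | data) = (1/14) / (29/210) = 15/29.

0.5172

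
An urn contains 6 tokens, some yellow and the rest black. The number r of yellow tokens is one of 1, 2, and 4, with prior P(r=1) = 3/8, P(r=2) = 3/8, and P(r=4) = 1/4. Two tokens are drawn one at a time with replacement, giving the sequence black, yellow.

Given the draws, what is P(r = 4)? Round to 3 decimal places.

0.291

Compute the likelihood of the observed sequence for each case: P(data | r = 1) = (5/6)(1/6) = 5/36; P(data | r = 2) = (4/6)(2/6) = 2/9; P(data | r = 4) = (2/6)(4/6) = 2/9.
Multiplying each by its prior: 3/8 · 5/36 = 5/96, 3/8 · 2/9 = 1/12, 1/4 · 2/9 = 1/18; summing to 55/288.
Therefore the posterior P(r = 4 | data) = (1/18) / (55/288) = 16/55.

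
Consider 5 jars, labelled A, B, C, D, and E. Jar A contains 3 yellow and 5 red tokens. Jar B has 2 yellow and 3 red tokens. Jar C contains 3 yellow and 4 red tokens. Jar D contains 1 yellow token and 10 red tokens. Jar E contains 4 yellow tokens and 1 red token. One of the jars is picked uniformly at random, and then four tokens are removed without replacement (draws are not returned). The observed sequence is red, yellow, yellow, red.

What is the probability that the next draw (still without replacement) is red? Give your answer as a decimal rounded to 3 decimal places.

0.819

For each hypothesis, P(data | H) works out to: P(data | jar A) = (5/8)(3/7)(2/6)(4/5) = 1/14; P(data | jar B) = (3/5)(2/4)(1/3)(2/2) = 1/10; P(data | jar C) = (4/7)(3/6)(2/5)(3/4) = 3/35; P(data | jar D) = (10/11)(1/10)(0/9) = 0; P(data | jar E) = (1/5)(4/4)(3/3)(0/2) = 0.
Weighting by the prior gives 1/5 · 1/14 = 1/70, 1/5 · 1/10 = 1/50, 1/5 · 3/35 = 3/175, 1/5 · 0 = 0, 1/5 · 0 = 0; with total 9/175.
Dividing through by the total gives posterior P(jar A | data) = 5/18, P(jar B | data) = 7/18, P(jar C | data) = 1/3, P(jar D | data) = 0, P(jar E | data) = 0.
Averaging over the posterior, P(red next | data) = (3/4)(5/18) + (1)(7/18) + (2/3)(1/3) = 59/72.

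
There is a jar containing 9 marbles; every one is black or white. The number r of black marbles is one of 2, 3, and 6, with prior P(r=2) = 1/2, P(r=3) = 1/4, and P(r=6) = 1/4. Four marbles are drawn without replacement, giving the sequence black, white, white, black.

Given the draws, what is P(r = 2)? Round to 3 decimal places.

Compute the likelihood of the observed sequence for each case: P(data | r = 2) = (2/9)(7/8)(6/7)(1/6) = 1/36; P(data | r = 3) = (3/9)(6/8)(5/7)(2/6) = 5/84; P(data | r = 6) = (6/9)(3/8)(2/7)(5/6) = 5/84.
Multiplying each by its prior: 1/2 · 1/36 = 1/72, 1/4 · 5/84 = 5/336, 1/4 · 5/84 = 5/336; summing to 11/252.
Therefore the posterior P(r = 2 | data) = (1/72) / (11/252) = 7/22.

0.318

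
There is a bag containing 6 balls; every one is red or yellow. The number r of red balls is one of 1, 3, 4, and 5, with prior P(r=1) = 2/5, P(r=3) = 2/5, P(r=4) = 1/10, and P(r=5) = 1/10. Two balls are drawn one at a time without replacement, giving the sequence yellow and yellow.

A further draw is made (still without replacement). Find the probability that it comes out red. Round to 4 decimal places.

0.3774

Compute the likelihood of the observed sequence for each case: P(data | r = 1) = (5/6)(4/5) = 2/3; P(data | r = 3) = (3/6)(2/5) = 1/5; P(data | r = 4) = (2/6)(1/5) = 1/15; P(data | r = 5) = (1/6)(0/5) = 0.
The prior-weighted likelihoods are 2/5 · 2/3 = 4/15, 2/5 · 1/5 = 2/25, 1/10 · 1/15 = 1/150, 1/10 · 0 = 0; summing to 53/150.
Dividing through by the total gives posterior P(r = 1 | data) = 40/53, P(r = 3 | data) = 12/53, P(r = 4 | data) = 1/53, P(r = 5 | data) = 0.
So P(red next | data) = Σ P(red next | H) P(H | data) = (1/4)(40/53) + (3/4)(12/53) + (1)(1/53) = 20/53.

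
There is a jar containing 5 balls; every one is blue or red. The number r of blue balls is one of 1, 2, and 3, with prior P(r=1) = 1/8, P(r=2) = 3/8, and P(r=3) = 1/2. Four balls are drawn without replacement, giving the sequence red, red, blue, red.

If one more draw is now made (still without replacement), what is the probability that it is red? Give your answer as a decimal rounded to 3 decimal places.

For each hypothesis, P(data | H) works out to: P(data | r = 1) = (4/5)(3/4)(1/3)(2/2) = 1/5; P(data | r = 2) = (3/5)(2/4)(2/3)(1/2) = 1/10; P(data | r = 3) = (2/5)(1/4)(3/3)(0/2) = 0.
Multiplying each by its prior: 1/8 · 1/5 = 1/40, 3/8 · 1/10 = 3/80, 1/2 · 0 = 0; these sum to 1/16.
Dividing through by the total gives posterior P(r = 1 | data) = 2/5, P(r = 2 | data) = 3/5, P(r = 3 | data) = 0.
So P(red next | data) = Σ P(red next | H) P(H | data) = (1)(2/5) + (0)(3/5) = 2/5.

0.400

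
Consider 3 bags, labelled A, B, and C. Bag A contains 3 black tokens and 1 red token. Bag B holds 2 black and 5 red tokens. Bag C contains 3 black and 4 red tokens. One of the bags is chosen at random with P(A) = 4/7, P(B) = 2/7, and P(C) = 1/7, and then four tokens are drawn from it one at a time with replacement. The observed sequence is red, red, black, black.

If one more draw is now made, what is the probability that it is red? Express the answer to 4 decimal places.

Under each hypothesis, the probability of the observed sequence is: P(data | bag A) = (1/4)(1/4)(3/4)(3/4) = 0.035156; P(data | bag B) = (5/7)(5/7)(2/7)(2/7) = 0.041649; P(data | bag C) = (4/7)(4/7)(3/7)(3/7) = 0.059975.
Multiplying each by its prior: 4/7 · 0.035156 = 0.020089, 2/7 · 0.041649 = 0.0119, 1/7 · 0.059975 = 0.0085679; these sum to 0.040557.
Dividing through by the total gives posterior P(bag A | data) = 0.49534, P(bag B | data) = 0.29341, P(bag C | data) = 0.21126.
The predictive probability is P(red next | data) = (1/4)(0.49534) + (5/7)(0.29341) + (4/7)(0.21126) = 0.45413.

0.4541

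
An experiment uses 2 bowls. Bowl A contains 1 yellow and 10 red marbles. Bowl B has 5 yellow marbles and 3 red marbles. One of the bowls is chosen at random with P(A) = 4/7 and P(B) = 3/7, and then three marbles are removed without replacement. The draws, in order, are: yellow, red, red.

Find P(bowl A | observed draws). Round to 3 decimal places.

0.576

For each hypothesis, P(data | H) works out to: P(data | bowl A) = (1/11)(10/10)(9/9) = 0.090909; P(data | bowl B) = (5/8)(3/7)(2/6) = 0.089286.
Multiplying each by its prior: 4/7 · 0.090909 = 0.051948, 3/7 · 0.089286 = 0.038265; with total 0.090213.
Hence P(bowl A | data) = (0.051948) / (0.090213) = 0.57584.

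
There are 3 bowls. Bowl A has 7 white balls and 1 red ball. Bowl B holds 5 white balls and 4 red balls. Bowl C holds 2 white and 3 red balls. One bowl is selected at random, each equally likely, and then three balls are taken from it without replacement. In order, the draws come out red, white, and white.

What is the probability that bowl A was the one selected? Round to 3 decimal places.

0.326

Compute the likelihood of the observed sequence for each case: P(data | bowl A) = (1/8)(7/7)(6/6) = 0.125; P(data | bowl B) = (4/9)(5/8)(4/7) = 0.15873; P(data | bowl C) = (3/5)(2/4)(1/3) = 0.1.
Weighting by the prior gives 1/3 · 0.125 = 0.041667, 1/3 · 0.15873 = 0.05291, 1/3 · 0.1 = 0.033333; summing to 0.12791.
So P(bowl A | data) = (0.041667) / (0.12791) = 0.32575.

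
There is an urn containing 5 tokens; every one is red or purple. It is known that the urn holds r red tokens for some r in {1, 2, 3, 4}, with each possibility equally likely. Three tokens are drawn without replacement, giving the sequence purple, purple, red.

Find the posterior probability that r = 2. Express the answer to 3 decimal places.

0.400

The likelihood of the observed sequence under each hypothesis: P(data | r = 1) = (4/5)(3/4)(1/3) = 1/5; P(data | r = 2) = (3/5)(2/4)(2/3) = 1/5; P(data | r = 3) = (2/5)(1/4)(3/3) = 1/10; P(data | r = 4) = (1/5)(0/4) = 0.
Multiplying each by its prior: 1/4 · 1/5 = 1/20, 1/4 · 1/5 = 1/20, 1/4 · 1/10 = 1/40, 1/4 · 0 = 0; these sum to 1/8.
By Bayes' rule, P(r = 2 | data) = (1/20) / (1/8) = 2/5.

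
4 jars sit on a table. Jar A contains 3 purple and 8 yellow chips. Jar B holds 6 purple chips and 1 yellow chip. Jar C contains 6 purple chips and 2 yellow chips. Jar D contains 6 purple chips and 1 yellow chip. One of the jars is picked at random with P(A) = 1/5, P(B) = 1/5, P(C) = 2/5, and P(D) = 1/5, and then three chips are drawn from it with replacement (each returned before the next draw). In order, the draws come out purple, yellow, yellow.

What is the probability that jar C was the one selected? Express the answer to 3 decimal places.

For each hypothesis, P(data | H) works out to: P(data | jar A) = (3/11)(8/11)(8/11) = 0.14425; P(data | jar B) = (6/7)(1/7)(1/7) = 0.017493; P(data | jar C) = (6/8)(2/8)(2/8) = 0.046875; P(data | jar D) = (6/7)(1/7)(1/7) = 0.017493.
Multiplying each by its prior: 1/5 · 0.14425 = 0.02885, 1/5 · 0.017493 = 0.0034985, 2/5 · 0.046875 = 0.01875, 1/5 · 0.017493 = 0.0034985; these sum to 0.054598.
So P(jar C | data) = (0.01875) / (0.054598) = 0.34342.

0.343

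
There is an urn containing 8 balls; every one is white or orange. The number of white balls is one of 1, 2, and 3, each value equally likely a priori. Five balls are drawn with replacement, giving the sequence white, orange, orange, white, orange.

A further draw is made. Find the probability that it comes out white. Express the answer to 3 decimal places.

The likelihood of the observed sequence under each hypothesis: P(data | r = 1) = (1/8)(7/8)(7/8)(1/8)(7/8) = 0.010468; P(data | r = 2) = (2/8)(6/8)(6/8)(2/8)(6/8) = 0.026367; P(data | r = 3) = (3/8)(5/8)(5/8)(3/8)(5/8) = 0.034332.
The prior-weighted likelihoods are 1/3 · 0.010468 = 0.0034892, 1/3 · 0.026367 = 0.0087891, 1/3 · 0.034332 = 0.011444; with total 0.023722.
Dividing through by the total gives posterior P(r = 1 | data) = 0.14708, P(r = 2 | data) = 0.3705, P(r = 3 | data) = 0.48242.
The predictive probability is P(white next | data) = (1/8)(0.14708) + (1/4)(0.3705) + (3/8)(0.48242) = 0.29192.

0.292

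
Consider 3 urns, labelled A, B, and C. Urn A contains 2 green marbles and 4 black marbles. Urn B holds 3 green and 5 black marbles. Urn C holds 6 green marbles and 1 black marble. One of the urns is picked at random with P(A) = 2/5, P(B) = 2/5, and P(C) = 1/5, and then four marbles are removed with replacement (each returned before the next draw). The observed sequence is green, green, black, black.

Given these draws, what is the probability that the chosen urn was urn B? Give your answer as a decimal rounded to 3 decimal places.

0.491

The likelihood of the observed sequence under each hypothesis: P(data | urn A) = (2/6)(2/6)(4/6)(4/6) = 0.049383; P(data | urn B) = (3/8)(3/8)(5/8)(5/8) = 0.054932; P(data | urn C) = (6/7)(6/7)(1/7)(1/7) = 0.014994.
Weighting by the prior gives 2/5 · 0.049383 = 0.019753, 2/5 · 0.054932 = 0.021973, 1/5 · 0.014994 = 0.0029988; summing to 0.044724.
Therefore the posterior P(urn B | data) = (0.021973) / (0.044724) = 0.49129.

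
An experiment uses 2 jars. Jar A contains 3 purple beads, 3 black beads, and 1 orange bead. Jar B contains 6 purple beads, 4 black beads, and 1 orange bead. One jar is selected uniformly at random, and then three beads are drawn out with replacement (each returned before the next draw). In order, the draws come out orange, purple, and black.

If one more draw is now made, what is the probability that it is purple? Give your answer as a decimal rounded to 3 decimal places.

Compute the likelihood of the observed sequence for each case: P(data | jar A) = (1/7)(3/7)(3/7) = 0.026239; P(data | jar B) = (1/11)(6/11)(4/11) = 0.018032.
Multiplying each by its prior: 1/2 · 0.026239 = 0.01312, 1/2 · 0.018032 = 0.0090158; summing to 0.022135.
Dividing through by the total gives posterior P(jar A | data) = 0.5927, P(jar B | data) = 0.4073.
So P(purple next | data) = Σ P(purple next | H) P(H | data) = (3/7)(0.5927) + (6/11)(0.4073) = 0.47618.

0.476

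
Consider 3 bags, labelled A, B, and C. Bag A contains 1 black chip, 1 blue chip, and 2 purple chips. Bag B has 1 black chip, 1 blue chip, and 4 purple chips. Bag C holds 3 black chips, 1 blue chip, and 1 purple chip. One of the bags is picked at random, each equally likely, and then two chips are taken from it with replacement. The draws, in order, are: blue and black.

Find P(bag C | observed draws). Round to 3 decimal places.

Under each hypothesis, the probability of the observed sequence is: P(data | bag A) = (1/4)(1/4) = 0.0625; P(data | bag B) = (1/6)(1/6) = 0.027778; P(data | bag C) = (1/5)(3/5) = 0.12.
Multiplying each by its prior: 1/3 · 0.0625 = 0.020833, 1/3 · 0.027778 = 0.0092593, 1/3 · 0.12 = 0.04; summing to 0.070093.
Therefore the posterior P(bag C | data) = (0.04) / (0.070093) = 0.57067.

0.571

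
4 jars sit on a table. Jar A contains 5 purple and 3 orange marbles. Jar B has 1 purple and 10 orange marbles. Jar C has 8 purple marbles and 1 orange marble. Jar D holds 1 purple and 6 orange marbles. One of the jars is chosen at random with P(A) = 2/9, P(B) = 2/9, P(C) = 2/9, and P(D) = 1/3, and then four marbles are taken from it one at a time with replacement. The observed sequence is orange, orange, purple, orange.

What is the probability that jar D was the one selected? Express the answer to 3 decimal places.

0.568

For each hypothesis, P(data | H) works out to: P(data | jar A) = (3/8)(3/8)(5/8)(3/8) = 0.032959; P(data | jar B) = (10/11)(10/11)(1/11)(10/11) = 0.068301; P(data | jar C) = (1/9)(1/9)(8/9)(1/9) = 0.0012193; P(data | jar D) = (6/7)(6/7)(1/7)(6/7) = 0.089963.
Multiplying each by its prior: 2/9 · 0.032959 = 0.0073242, 2/9 · 0.068301 = 0.015178, 2/9 · 0.0012193 = 0.00027096, 1/3 · 0.089963 = 0.029988; summing to 0.052761.
Therefore the posterior P(jar D | data) = (0.029988) / (0.052761) = 0.56837.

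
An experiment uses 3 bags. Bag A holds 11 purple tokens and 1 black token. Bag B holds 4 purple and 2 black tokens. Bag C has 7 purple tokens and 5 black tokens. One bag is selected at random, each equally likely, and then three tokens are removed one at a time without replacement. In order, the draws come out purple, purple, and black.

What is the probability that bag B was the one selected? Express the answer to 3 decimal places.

Under each hypothesis, the probability of the observed sequence is: P(data | bag A) = (11/12)(10/11)(1/10) = 1/12; P(data | bag B) = (4/6)(3/5)(2/4) = 1/5; P(data | bag C) = (7/12)(6/11)(5/10) = 7/44.
The prior-weighted likelihoods are 1/3 · 1/12 = 1/36, 1/3 · 1/5 = 1/15, 1/3 · 7/44 = 7/132; these sum to 73/495.
Hence P(bag B | data) = (1/15) / (73/495) = 33/73.

0.452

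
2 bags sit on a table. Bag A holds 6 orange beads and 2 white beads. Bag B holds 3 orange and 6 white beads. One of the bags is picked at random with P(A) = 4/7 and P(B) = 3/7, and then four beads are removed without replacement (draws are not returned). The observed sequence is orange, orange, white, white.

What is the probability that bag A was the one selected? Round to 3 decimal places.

0.444

The likelihood of the observed sequence under each hypothesis: P(data | bag A) = (6/8)(5/7)(2/6)(1/5) = 1/28; P(data | bag B) = (3/9)(2/8)(6/7)(5/6) = 5/84.
Multiplying each by its prior: 4/7 · 1/28 = 1/49, 3/7 · 5/84 = 5/196; these sum to 9/196.
So P(bag A | data) = (1/49) / (9/196) = 4/9.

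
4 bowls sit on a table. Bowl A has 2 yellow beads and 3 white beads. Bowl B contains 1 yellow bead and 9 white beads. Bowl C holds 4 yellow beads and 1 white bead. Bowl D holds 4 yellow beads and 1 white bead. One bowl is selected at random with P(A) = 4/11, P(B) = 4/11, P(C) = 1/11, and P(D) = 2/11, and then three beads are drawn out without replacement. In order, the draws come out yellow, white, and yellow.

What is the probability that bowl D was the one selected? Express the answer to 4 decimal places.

0.4000

The likelihood of the observed sequence under each hypothesis: P(data | bowl A) = (2/5)(3/4)(1/3) = 1/10; P(data | bowl B) = (1/10)(9/9)(0/8) = 0; P(data | bowl C) = (4/5)(1/4)(3/3) = 1/5; P(data | bowl D) = (4/5)(1/4)(3/3) = 1/5.
Multiplying each by its prior: 4/11 · 1/10 = 2/55, 4/11 · 0 = 0, 1/11 · 1/5 = 1/55, 2/11 · 1/5 = 2/55; with total 1/11.
So P(bowl D | data) = (2/55) / (1/11) = 2/5.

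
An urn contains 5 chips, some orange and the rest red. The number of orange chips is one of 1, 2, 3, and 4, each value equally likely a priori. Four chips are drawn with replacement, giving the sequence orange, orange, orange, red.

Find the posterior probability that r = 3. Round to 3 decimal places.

0.370

For each hypothesis, P(data | H) works out to: P(data | r = 1) = (1/5)(1/5)(1/5)(4/5) = 0.0064; P(data | r = 2) = (2/5)(2/5)(2/5)(3/5) = 0.0384; P(data | r = 3) = (3/5)(3/5)(3/5)(2/5) = 0.0864; P(data | r = 4) = (4/5)(4/5)(4/5)(1/5) = 0.1024.
Multiplying each by its prior: 1/4 · 0.0064 = 0.0016, 1/4 · 0.0384 = 0.0096, 1/4 · 0.0864 = 0.0216, 1/4 · 0.1024 = 0.0256; these sum to 0.0584.
Therefore the posterior P(r = 3 | data) = (0.0216) / (0.0584) = 0.36986.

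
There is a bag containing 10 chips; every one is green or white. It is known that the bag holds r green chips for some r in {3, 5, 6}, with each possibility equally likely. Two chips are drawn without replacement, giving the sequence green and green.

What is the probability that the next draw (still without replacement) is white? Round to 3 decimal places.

0.585

For each hypothesis, P(data | H) works out to: P(data | r = 3) = (3/10)(2/9) = 1/15; P(data | r = 5) = (5/10)(4/9) = 2/9; P(data | r = 6) = (6/10)(5/9) = 1/3.
Weighting by the prior gives 1/3 · 1/15 = 1/45, 1/3 · 2/9 = 2/27, 1/3 · 1/3 = 1/9; with total 28/135.
The posterior is then P(r = 3 | data) = 3/28, P(r = 5 | data) = 5/14, P(r = 6 | data) = 15/28.
Averaging over the posterior, P(white next | data) = (7/8)(3/28) + (5/8)(5/14) + (1/2)(15/28) = 131/224.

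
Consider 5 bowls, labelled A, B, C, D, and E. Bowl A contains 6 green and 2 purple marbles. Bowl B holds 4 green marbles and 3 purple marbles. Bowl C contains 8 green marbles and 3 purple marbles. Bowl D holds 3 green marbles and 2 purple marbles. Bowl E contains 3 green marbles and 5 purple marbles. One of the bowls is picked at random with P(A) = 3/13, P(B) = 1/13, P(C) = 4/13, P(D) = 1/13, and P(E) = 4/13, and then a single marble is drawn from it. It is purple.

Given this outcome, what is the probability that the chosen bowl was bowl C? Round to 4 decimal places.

0.2110

For each hypothesis, P(data | H) works out to: P(data | bowl A) = (2/8) = 0.25; P(data | bowl B) = (3/7) = 0.42857; P(data | bowl C) = (3/11) = 0.27273; P(data | bowl D) = (2/5) = 0.4; P(data | bowl E) = (5/8) = 0.625.
Multiplying each by its prior: 3/13 · 0.25 = 0.057692, 1/13 · 0.42857 = 0.032967, 4/13 · 0.27273 = 0.083916, 1/13 · 0.4 = 0.030769, 4/13 · 0.625 = 0.19231; with total 0.39765.
So P(bowl C | data) = (0.083916) / (0.39765) = 0.21103.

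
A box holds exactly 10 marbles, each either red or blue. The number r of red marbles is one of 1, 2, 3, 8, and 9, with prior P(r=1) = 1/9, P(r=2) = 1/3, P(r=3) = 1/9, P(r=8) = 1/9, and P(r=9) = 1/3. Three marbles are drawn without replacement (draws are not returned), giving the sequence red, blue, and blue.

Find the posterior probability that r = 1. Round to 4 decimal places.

0.1309

Compute the likelihood of the observed sequence for each case: P(data | r = 1) = (1/10)(9/9)(8/8) = 1/10; P(data | r = 2) = (2/10)(8/9)(7/8) = 7/45; P(data | r = 3) = (3/10)(7/9)(6/8) = 7/40; P(data | r = 8) = (8/10)(2/9)(1/8) = 1/45; P(data | r = 9) = (9/10)(1/9)(0/8) = 0.
Multiplying each by its prior: 1/9 · 1/10 = 1/90, 1/3 · 7/45 = 7/135, 1/9 · 7/40 = 7/360, 1/9 · 1/45 = 1/405, 1/3 · 0 = 0; with total 55/648.
Hence P(r = 1 | data) = (1/90) / (55/648) = 36/275.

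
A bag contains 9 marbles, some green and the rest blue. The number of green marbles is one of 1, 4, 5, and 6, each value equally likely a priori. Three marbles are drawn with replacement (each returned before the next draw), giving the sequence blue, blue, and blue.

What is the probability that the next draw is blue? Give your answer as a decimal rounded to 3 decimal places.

Compute the likelihood of the observed sequence for each case: P(data | r = 1) = (8/9)(8/9)(8/9) = 0.70233; P(data | r = 4) = (5/9)(5/9)(5/9) = 0.17147; P(data | r = 5) = (4/9)(4/9)(4/9) = 0.087791; P(data | r = 6) = (3/9)(3/9)(3/9) = 0.037037.
Weighting by the prior gives 1/4 · 0.70233 = 0.17558, 1/4 · 0.17147 = 0.042867, 1/4 · 0.087791 = 0.021948, 1/4 · 0.037037 = 0.0092593; summing to 0.24966.
Normalising, the posterior is P(r = 1 | data) = 0.7033, P(r = 4 | data) = 0.1717, P(r = 5 | data) = 0.087912, P(r = 6 | data) = 0.037088.
The predictive probability is P(blue next | data) = (8/9)(0.7033) + (5/9)(0.1717) + (4/9)(0.087912) + (1/3)(0.037088) = 0.77198.

0.772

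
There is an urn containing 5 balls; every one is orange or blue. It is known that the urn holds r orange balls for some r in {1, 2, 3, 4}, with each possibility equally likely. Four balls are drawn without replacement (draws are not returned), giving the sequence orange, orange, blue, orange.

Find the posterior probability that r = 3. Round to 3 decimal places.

The likelihood of the observed sequence under each hypothesis: P(data | r = 1) = (1/5)(0/4) = 0; P(data | r = 2) = (2/5)(1/4)(3/3)(0/2) = 0; P(data | r = 3) = (3/5)(2/4)(2/3)(1/2) = 1/10; P(data | r = 4) = (4/5)(3/4)(1/3)(2/2) = 1/5.
The prior-weighted likelihoods are 1/4 · 0 = 0, 1/4 · 0 = 0, 1/4 · 1/10 = 1/40, 1/4 · 1/5 = 1/20; with total 3/40.
Hence P(r = 3 | data) = (1/40) / (3/40) = 1/3.

0.333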